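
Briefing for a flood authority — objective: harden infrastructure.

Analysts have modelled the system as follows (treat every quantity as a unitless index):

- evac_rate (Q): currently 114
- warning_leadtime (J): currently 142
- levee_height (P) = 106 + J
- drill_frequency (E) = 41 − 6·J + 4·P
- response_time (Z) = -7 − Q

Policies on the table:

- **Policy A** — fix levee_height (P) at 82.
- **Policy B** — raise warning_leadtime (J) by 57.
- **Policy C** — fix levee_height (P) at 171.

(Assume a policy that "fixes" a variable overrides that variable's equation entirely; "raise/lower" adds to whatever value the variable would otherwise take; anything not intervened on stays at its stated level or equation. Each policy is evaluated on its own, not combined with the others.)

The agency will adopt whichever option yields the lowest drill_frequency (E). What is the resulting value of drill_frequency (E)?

-483

Policy A (P := 82):
  J = 142
  P = 82
  E = 41 − 6·142 + 4·82 = -483
Policy B (J + 57):
  J = 142 + 57 = 199
  P = 106 + 199 = 305
  E = 41 − 6·199 + 4·305 = 67
Policy C (P := 171):
  J = 142
  P = 171
  E = 41 − 6·142 + 4·171 = -127
Comparing — Policy A: E=-483, Policy B: E=67, Policy C: E=-127. Lowest is -483 (Policy A).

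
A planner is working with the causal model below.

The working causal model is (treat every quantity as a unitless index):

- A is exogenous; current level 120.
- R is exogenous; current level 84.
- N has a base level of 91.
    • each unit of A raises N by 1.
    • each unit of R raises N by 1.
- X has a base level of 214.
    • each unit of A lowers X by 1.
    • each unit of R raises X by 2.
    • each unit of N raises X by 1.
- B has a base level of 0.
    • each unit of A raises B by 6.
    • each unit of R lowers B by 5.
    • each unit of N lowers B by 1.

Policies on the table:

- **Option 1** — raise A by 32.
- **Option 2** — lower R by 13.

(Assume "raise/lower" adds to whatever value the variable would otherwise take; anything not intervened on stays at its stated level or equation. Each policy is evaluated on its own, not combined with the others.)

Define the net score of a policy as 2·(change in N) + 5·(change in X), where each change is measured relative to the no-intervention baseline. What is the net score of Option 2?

-221

Baseline:
  A = 120
  R = 84
  N = 91 + 120 + 84 = 295
  X = 214 − 120 + 2·84 + 295 = 557
Option 2 (R − 13):
  A = 120
  R = 84 − 13 = 71
  N = 91 + 120 + 71 = 282
  X = 214 − 120 + 2·71 + 282 = 518
ΔN = 282 − 295 = -13; ΔX = 518 − 557 = -39
Score = 2·(-13) + 5·(-39) = -221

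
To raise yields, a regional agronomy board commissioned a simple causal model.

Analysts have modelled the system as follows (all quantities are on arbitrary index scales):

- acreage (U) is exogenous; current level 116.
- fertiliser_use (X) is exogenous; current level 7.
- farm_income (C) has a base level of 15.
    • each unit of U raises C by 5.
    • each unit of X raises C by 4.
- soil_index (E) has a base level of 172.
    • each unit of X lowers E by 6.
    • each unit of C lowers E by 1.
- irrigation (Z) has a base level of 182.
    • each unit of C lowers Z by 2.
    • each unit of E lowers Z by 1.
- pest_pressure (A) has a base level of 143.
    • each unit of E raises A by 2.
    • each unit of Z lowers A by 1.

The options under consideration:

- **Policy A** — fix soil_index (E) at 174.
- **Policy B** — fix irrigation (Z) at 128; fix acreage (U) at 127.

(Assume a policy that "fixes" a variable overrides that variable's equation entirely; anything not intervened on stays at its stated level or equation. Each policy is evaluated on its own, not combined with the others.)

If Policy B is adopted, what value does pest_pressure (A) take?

-1081

Policy B (Z := 128, U := 127):
  U = 127
  X = 7
  C = 15 + 5·127 + 4·7 = 678
  E = 172 − 6·7 − 678 = -548
  Z = 128
  A = 143 + 2·(-548) − 128 = -1081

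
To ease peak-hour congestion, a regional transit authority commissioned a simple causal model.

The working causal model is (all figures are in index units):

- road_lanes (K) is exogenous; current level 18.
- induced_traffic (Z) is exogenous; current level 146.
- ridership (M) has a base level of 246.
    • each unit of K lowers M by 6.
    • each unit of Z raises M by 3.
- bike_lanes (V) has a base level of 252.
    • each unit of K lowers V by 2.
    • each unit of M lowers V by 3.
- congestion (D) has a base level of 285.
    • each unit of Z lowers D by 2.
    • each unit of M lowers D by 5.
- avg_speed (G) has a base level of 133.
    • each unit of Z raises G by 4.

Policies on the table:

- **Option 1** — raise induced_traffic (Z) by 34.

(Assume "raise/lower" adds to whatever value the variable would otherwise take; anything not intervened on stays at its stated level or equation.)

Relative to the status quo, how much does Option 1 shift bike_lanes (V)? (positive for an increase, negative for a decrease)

-306

Baseline:
  K = 18
  Z = 146
  M = 246 − 6·18 + 3·146 = 576
  V = 252 − 2·18 − 3·576 = -1512
Option 1 (Z + 34):
  K = 18
  Z = 146 + 34 = 180
  M = 246 − 6·18 + 3·180 = 678
  V = 252 − 2·18 − 3·678 = -1818
Change in V: -1818 − (-1512) = -306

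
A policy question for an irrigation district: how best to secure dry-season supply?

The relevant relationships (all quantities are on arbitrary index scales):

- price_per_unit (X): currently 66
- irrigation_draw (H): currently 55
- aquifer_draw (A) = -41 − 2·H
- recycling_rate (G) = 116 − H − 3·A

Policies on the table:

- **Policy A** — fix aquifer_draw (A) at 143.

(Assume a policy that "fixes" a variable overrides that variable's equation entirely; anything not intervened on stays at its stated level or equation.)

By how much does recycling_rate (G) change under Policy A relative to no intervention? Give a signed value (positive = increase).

-882

Baseline:
  H = 55
  A = -41 − 2·55 = -151
  G = 116 − 55 − 3·(-151) = 514
Policy A (A := 143):
  H = 55
  A = 143
  G = 116 − 55 − 3·143 = -368
Change in G: -368 − 514 = -882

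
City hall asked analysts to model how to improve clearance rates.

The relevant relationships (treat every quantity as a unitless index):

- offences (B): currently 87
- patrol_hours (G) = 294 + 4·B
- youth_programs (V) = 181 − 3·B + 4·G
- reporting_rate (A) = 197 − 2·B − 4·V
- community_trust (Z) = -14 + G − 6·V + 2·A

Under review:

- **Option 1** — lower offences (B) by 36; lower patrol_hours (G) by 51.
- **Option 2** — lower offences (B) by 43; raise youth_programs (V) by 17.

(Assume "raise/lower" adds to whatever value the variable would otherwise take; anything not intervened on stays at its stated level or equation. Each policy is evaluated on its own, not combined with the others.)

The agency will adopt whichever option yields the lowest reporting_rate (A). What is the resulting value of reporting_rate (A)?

-7675

Option 1 (B − 36, G − 51):
  B = 87 − 36 = 51
  G = 294 + 4·51 (−51 from intervention) = 447
  V = 181 − 3·51 + 4·447 = 1816
  A = 197 − 2·51 − 4·1816 = -7169
Option 2 (B − 43, V + 17):
  B = 87 − 43 = 44
  G = 294 + 4·44 = 470
  V = 181 − 3·44 + 4·470 (+17 from intervention) = 1946
  A = 197 − 2·44 − 4·1946 = -7675
Comparing — Option 1: A=-7169, Option 2: A=-7675. Lowest is -7675 (Option 2).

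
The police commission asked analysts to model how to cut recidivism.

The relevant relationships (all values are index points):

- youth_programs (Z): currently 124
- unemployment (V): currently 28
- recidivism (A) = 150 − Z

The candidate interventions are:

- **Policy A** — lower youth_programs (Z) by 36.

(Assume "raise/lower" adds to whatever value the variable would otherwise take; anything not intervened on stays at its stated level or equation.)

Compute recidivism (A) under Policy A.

Policy A (Z − 36):
  Z = 124 − 36 = 88
  A = 150 − 88 = 62

62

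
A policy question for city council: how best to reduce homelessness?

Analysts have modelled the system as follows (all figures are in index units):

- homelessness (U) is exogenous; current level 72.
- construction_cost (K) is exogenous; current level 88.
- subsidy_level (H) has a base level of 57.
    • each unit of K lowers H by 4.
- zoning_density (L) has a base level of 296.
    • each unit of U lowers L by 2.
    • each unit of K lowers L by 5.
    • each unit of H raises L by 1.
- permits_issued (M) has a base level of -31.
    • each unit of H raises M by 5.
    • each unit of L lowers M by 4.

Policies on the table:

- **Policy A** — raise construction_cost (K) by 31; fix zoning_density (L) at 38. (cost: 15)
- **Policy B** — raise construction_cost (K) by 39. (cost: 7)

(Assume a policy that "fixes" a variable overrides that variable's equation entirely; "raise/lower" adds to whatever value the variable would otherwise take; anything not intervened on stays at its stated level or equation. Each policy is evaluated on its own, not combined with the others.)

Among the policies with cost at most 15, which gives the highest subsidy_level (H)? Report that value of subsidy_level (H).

-419

Policy A (K + 31, L := 38):
  K = 88 + 31 = 119
  H = 57 − 4·119 = -419
Policy B (K + 39):
  K = 88 + 39 = 127
  H = 57 − 4·127 = -451
Comparing — Policy A: H=-419, Policy B: H=-451. Highest is -419 (Policy A).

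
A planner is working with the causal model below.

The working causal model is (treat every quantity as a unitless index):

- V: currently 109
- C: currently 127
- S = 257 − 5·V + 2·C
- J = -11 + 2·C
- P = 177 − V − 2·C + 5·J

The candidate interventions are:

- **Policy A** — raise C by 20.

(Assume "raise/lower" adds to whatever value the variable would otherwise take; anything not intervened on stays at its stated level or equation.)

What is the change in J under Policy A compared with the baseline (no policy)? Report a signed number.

Baseline:
  C = 127
  J = -11 + 2·127 = 243
Policy A (C + 20):
  C = 127 + 20 = 147
  J = -11 + 2·147 = 283
Change in J: 283 − 243 = 40

40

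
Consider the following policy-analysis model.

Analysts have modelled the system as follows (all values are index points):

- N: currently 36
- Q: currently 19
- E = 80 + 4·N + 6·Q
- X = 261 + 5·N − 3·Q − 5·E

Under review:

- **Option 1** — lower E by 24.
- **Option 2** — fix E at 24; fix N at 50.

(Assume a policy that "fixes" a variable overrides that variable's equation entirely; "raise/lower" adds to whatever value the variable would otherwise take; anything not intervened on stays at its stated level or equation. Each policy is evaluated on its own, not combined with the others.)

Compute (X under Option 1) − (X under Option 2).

-1520

Option 1 (E − 24):
  N = 36
  Q = 19
  E = 80 + 4·36 + 6·19 (−24 from intervention) = 314
  X = 261 + 5·36 − 3·19 − 5·314 = -1186
Option 2 (E := 24, N := 50):
  N = 50
  Q = 19
  E = 24
  X = 261 + 5·50 − 3·19 − 5·24 = 334
X: -1186 − 334 = -1520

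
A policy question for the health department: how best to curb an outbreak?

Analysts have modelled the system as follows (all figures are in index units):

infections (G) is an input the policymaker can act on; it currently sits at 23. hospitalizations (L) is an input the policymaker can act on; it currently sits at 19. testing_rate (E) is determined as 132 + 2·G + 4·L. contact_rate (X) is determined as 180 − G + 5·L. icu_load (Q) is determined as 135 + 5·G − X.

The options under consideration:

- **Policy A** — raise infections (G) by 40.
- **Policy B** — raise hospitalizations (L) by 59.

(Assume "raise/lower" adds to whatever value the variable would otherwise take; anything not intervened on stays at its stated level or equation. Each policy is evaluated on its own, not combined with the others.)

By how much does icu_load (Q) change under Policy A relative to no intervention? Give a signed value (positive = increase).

240

Baseline:
  G = 23
  L = 19
  X = 180 − 23 + 5·19 = 252
  Q = 135 + 5·23 − 252 = -2
Policy A (G + 40):
  G = 23 + 40 = 63
  L = 19
  X = 180 − 63 + 5·19 = 212
  Q = 135 + 5·63 − 212 = 238
Change in Q: 238 − (-2) = 240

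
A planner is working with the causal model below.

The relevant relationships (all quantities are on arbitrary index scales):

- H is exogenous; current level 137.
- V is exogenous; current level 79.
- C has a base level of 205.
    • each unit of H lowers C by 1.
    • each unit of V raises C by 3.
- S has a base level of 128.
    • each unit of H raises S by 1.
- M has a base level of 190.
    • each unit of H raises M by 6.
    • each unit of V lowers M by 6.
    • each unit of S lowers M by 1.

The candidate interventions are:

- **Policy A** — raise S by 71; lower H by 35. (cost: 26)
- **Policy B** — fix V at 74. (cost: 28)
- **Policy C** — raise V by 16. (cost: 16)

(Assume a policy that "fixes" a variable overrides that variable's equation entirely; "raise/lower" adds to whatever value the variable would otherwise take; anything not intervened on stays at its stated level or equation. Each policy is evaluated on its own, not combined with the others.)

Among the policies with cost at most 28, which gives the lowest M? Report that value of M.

27

Policy A (S + 71, H − 35):
  H = 137 − 35 = 102
  V = 79
  S = 128 + 102 (+71 from intervention) = 301
  M = 190 + 6·102 − 6·79 − 301 = 27
Policy B (V := 74):
  H = 137
  V = 74
  S = 128 + 137 = 265
  M = 190 + 6·137 − 6·74 − 265 = 303
Policy C (V + 16):
  H = 137
  V = 79 + 16 = 95
  S = 128 + 137 = 265
  M = 190 + 6·137 − 6·95 − 265 = 177
Comparing — Policy A: M=27, Policy B: M=303, Policy C: M=177. Lowest is 27 (Policy A).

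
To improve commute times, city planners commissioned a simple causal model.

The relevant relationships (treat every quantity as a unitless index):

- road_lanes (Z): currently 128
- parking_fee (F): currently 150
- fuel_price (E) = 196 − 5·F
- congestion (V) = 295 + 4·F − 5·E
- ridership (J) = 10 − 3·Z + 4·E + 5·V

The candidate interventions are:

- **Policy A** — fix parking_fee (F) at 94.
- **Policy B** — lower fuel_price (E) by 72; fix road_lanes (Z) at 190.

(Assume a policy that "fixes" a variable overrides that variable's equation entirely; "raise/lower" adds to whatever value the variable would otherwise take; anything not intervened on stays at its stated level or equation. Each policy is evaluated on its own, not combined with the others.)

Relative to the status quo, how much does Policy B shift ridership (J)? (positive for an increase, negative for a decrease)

1326

Baseline:
  Z = 128
  F = 150
  E = 196 − 5·150 = -554
  V = 295 + 4·150 − 5·(-554) = 3665
  J = 10 − 3·128 + 4·(-554) + 5·3665 = 15735
Policy B (E − 72, Z := 190):
  Z = 190
  F = 150
  E = 196 − 5·150 (−72 from intervention) = -626
  V = 295 + 4·150 − 5·(-626) = 4025
  J = 10 − 3·190 + 4·(-626) + 5·4025 = 17061
Change in J: 17061 − 15735 = 1326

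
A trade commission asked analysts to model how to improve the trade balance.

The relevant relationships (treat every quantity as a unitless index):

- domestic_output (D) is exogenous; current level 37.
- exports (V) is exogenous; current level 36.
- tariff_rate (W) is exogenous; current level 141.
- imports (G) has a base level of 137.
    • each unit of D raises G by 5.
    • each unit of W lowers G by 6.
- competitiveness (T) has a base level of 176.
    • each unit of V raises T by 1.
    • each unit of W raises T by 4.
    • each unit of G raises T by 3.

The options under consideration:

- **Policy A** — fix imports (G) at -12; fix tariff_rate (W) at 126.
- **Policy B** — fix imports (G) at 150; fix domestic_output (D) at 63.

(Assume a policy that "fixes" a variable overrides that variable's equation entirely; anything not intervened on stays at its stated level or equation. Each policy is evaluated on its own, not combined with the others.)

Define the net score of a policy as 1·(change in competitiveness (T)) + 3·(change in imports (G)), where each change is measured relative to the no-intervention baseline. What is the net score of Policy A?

Baseline:
  D = 37
  V = 36
  W = 141
  G = 137 + 5·37 − 6·141 = -524
  T = 176 + 36 + 4·141 + 3·(-524) = -796
Policy A (G := -12, W := 126):
  D = 37
  V = 36
  W = 126
  G = -12
  T = 176 + 36 + 4·126 + 3·(-12) = 680
ΔT = 680 − (-796) = 1476; ΔG = -12 − (-524) = 512
Score = 1·1476 + 3·512 = 3012

3012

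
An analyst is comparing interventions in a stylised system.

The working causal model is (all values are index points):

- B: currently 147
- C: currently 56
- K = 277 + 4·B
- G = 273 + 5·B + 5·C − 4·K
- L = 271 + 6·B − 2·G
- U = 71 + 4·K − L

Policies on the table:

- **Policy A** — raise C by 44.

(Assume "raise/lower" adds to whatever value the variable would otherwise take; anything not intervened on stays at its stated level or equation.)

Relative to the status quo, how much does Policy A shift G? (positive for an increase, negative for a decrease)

Baseline:
  B = 147
  C = 56
  K = 277 + 4·147 = 865
  G = 273 + 5·147 + 5·56 − 4·865 = -2172
Policy A (C + 44):
  B = 147
  C = 56 + 44 = 100
  K = 277 + 4·147 = 865
  G = 273 + 5·147 + 5·100 − 4·865 = -1952
Change in G: -1952 − (-2172) = 220

220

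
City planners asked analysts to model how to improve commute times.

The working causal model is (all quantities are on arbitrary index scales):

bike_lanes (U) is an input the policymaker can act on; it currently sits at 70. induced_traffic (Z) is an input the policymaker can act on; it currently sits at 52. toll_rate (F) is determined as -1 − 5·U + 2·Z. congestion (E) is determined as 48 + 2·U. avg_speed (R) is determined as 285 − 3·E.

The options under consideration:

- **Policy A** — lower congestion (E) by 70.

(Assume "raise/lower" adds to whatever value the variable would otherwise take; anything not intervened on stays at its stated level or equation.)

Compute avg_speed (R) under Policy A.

Policy A (E − 70):
  U = 70
  E = 48 + 2·70 (−70 from intervention) = 118
  R = 285 − 3·118 = -69

-69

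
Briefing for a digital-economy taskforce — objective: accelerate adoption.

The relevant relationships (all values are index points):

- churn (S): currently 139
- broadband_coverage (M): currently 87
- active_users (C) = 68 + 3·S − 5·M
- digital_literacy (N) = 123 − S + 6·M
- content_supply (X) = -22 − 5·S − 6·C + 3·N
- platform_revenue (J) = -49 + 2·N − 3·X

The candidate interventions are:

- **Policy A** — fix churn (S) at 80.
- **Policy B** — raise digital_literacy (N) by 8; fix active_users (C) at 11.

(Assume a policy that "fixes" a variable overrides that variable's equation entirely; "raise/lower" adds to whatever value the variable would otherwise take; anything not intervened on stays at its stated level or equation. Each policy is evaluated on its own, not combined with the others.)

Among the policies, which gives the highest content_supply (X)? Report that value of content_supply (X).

Policy A (S := 80):
  S = 80
  M = 87
  C = 68 + 3·80 − 5·87 = -127
  N = 123 − 80 + 6·87 = 565
  X = -22 − 5·80 − 6·(-127) + 3·565 = 2035
Policy B (N + 8, C := 11):
  S = 139
  M = 87
  C = 11
  N = 123 − 139 + 6·87 (+8 from intervention) = 514
  X = -22 − 5·139 − 6·11 + 3·514 = 759
Comparing — Policy A: X=2035, Policy B: X=759. Highest is 2035 (Policy A).

2035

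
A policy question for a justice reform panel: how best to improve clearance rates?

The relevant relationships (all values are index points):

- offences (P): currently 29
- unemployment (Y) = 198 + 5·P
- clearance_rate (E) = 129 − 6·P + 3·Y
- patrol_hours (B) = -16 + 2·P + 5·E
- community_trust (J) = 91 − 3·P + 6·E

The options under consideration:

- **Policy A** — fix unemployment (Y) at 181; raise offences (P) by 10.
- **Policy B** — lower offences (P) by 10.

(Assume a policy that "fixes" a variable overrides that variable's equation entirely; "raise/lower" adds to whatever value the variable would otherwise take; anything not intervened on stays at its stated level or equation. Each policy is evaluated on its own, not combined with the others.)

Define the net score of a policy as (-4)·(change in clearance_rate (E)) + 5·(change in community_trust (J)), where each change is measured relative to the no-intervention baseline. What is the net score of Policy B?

Baseline:
  P = 29
  Y = 198 + 5·29 = 343
  E = 129 − 6·29 + 3·343 = 984
  J = 91 − 3·29 + 6·984 = 5908
Policy B (P − 10):
  P = 29 − 10 = 19
  Y = 198 + 5·19 = 293
  E = 129 − 6·19 + 3·293 = 894
  J = 91 − 3·19 + 6·894 = 5398
ΔE = 894 − 984 = -90; ΔJ = 5398 − 5908 = -510
Score = (-4)·(-90) + 5·(-510) = -2190

-2190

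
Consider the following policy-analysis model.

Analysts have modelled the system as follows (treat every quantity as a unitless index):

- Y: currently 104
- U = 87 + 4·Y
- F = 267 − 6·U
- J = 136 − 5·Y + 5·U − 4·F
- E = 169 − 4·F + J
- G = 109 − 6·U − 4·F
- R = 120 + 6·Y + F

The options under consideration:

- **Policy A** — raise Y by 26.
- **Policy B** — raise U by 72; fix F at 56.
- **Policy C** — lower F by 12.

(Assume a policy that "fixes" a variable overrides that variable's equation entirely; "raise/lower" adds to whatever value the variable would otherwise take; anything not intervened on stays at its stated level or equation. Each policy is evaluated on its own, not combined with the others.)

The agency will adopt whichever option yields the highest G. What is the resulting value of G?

9967

Policy A (Y + 26):
  Y = 104 + 26 = 130
  U = 87 + 4·130 = 607
  F = 267 − 6·607 = -3375
  G = 109 − 6·607 − 4·(-3375) = 9967
Policy B (U + 72, F := 56):
  Y = 104
  U = 87 + 4·104 (+72 from intervention) = 575
  F = 56
  G = 109 − 6·575 − 4·56 = -3565
Policy C (F − 12):
  Y = 104
  U = 87 + 4·104 = 503
  F = 267 − 6·503 (−12 from intervention) = -2763
  G = 109 − 6·503 − 4·(-2763) = 8143
Comparing — Policy A: G=9967, Policy B: G=-3565, Policy C: G=8143. Highest is 9967 (Policy A).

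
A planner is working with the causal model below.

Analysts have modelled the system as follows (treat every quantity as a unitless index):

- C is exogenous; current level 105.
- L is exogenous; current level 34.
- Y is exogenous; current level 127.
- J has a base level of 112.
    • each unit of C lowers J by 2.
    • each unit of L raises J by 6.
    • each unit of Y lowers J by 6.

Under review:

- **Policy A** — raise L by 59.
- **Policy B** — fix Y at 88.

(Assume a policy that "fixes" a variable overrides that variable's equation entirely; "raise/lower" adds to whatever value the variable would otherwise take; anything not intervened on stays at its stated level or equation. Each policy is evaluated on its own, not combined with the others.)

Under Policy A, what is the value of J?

Policy A (L + 59):
  C = 105
  L = 34 + 59 = 93
  Y = 127
  J = 112 − 2·105 + 6·93 − 6·127 = -302

-302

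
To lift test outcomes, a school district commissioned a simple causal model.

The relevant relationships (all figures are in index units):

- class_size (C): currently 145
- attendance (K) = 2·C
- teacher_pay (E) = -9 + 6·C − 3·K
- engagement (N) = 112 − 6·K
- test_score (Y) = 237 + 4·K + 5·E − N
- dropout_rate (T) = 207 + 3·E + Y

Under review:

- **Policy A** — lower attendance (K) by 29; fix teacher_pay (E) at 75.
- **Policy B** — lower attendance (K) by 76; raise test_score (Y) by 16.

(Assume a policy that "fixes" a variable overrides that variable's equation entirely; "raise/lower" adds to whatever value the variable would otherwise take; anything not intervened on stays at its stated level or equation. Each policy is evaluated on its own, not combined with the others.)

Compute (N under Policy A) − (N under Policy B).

Policy A (K − 29, E := 75):
  C = 145
  K = 0 + 2·145 (−29 from intervention) = 261
  N = 112 − 6·261 = -1454
Policy B (K − 76, Y + 16):
  C = 145
  K = 0 + 2·145 (−76 from intervention) = 214
  N = 112 − 6·214 = -1172
N: -1454 − (-1172) = -282

-282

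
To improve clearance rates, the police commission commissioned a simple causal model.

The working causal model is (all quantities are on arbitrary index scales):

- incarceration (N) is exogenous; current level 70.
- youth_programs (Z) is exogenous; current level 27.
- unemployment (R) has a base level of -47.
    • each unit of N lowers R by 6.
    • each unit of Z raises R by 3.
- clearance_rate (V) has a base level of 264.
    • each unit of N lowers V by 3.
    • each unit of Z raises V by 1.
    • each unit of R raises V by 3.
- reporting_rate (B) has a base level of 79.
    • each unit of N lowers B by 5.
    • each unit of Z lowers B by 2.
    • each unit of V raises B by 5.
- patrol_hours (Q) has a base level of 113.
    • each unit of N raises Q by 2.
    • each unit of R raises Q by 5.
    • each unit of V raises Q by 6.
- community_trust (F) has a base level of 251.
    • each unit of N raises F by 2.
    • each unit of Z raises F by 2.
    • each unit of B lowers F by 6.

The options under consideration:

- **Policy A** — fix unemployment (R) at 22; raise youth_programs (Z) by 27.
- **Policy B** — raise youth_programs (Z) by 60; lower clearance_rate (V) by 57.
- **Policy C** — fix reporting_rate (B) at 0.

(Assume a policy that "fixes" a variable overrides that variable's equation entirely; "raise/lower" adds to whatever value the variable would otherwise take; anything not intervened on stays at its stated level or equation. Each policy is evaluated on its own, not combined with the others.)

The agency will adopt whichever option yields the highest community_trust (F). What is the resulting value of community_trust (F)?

19255

Policy A (R := 22, Z + 27):
  N = 70
  Z = 27 + 27 = 54
  R = 22
  V = 264 − 3·70 + 54 + 3·22 = 174
  B = 79 − 5·70 − 2·54 + 5·174 = 491
  F = 251 + 2·70 + 2·54 − 6·491 = -2447
Policy B (Z + 60, V − 57):
  N = 70
  Z = 27 + 60 = 87
  R = -47 − 6·70 + 3·87 = -206
  V = 264 − 3·70 + 87 + 3·(-206) (−57 from intervention) = -534
  B = 79 − 5·70 − 2·87 + 5·(-534) = -3115
  F = 251 + 2·70 + 2·87 − 6·(-3115) = 19255
Policy C (B := 0):
  N = 70
  Z = 27
  R = -47 − 6·70 + 3·27 = -386
  V = 264 − 3·70 + 27 + 3·(-386) = -1077
  B = 0
  F = 251 + 2·70 + 2·27 − 6·0 = 445
Comparing — Policy A: F=-2447, Policy B: F=19255, Policy C: F=445. Highest is 19255 (Policy B).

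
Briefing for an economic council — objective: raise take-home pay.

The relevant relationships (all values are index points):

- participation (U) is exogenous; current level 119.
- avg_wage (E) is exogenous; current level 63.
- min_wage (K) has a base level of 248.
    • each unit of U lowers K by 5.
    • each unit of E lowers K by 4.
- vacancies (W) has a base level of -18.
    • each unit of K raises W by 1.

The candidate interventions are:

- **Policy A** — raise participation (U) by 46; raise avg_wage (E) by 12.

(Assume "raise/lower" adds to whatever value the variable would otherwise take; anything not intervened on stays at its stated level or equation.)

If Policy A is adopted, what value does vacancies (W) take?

-895

Policy A (U + 46, E + 12):
  U = 119 + 46 = 165
  E = 63 + 12 = 75
  K = 248 − 5·165 − 4·75 = -877
  W = -18 + (-877) = -895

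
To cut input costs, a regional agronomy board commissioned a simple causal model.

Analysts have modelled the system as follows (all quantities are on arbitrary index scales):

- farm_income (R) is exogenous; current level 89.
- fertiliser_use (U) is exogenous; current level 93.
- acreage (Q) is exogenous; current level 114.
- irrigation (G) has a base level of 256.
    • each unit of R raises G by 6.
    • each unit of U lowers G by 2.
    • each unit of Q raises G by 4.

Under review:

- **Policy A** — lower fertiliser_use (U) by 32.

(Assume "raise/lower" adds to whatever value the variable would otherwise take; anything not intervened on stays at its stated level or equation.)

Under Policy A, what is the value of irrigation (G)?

Policy A (U − 32):
  R = 89
  U = 93 − 32 = 61
  Q = 114
  G = 256 + 6·89 − 2·61 + 4·114 = 1124

1124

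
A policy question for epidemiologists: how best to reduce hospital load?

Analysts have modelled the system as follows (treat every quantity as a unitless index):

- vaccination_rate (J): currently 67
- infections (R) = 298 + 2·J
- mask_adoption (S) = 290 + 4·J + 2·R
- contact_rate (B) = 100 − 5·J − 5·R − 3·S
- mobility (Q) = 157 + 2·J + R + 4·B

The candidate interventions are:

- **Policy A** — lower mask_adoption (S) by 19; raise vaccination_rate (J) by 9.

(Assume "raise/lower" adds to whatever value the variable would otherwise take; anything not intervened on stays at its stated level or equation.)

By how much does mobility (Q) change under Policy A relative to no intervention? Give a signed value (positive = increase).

-1140

Baseline:
  J = 67
  R = 298 + 2·67 = 432
  S = 290 + 4·67 + 2·432 = 1422
  B = 100 − 5·67 − 5·432 − 3·1422 = -6661
  Q = 157 + 2·67 + 432 + 4·(-6661) = -25921
Policy A (S − 19, J + 9):
  J = 67 + 9 = 76
  R = 298 + 2·76 = 450
  S = 290 + 4·76 + 2·450 (−19 from intervention) = 1475
  B = 100 − 5·76 − 5·450 − 3·1475 = -6955
  Q = 157 + 2·76 + 450 + 4·(-6955) = -27061
Change in Q: -27061 − (-25921) = -1140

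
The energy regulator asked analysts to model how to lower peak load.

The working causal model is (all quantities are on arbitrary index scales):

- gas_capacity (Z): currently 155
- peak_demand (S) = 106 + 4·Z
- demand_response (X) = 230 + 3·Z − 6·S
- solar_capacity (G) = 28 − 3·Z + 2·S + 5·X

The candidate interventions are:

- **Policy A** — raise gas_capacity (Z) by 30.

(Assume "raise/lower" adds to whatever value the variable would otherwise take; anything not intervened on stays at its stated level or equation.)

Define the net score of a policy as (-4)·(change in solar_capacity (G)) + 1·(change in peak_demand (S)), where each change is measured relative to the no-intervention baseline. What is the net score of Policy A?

Baseline:
  Z = 155
  S = 106 + 4·155 = 726
  X = 230 + 3·155 − 6·726 = -3661
  G = 28 − 3·155 + 2·726 + 5·(-3661) = -17290
Policy A (Z + 30):
  Z = 155 + 30 = 185
  S = 106 + 4·185 = 846
  X = 230 + 3·185 − 6·846 = -4291
  G = 28 − 3·185 + 2·846 + 5·(-4291) = -20290
ΔG = -20290 − (-17290) = -3000; ΔS = 846 − 726 = 120
Score = (-4)·(-3000) + 1·120 = 12120

12120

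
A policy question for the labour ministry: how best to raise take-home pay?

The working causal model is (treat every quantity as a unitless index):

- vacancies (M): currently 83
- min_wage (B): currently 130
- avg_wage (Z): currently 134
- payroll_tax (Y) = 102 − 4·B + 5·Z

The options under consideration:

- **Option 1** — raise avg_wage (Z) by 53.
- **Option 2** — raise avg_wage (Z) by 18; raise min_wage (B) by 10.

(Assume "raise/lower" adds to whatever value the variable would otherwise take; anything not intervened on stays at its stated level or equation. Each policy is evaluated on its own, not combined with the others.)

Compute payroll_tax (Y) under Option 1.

517

Option 1 (Z + 53):
  B = 130
  Z = 134 + 53 = 187
  Y = 102 − 4·130 + 5·187 = 517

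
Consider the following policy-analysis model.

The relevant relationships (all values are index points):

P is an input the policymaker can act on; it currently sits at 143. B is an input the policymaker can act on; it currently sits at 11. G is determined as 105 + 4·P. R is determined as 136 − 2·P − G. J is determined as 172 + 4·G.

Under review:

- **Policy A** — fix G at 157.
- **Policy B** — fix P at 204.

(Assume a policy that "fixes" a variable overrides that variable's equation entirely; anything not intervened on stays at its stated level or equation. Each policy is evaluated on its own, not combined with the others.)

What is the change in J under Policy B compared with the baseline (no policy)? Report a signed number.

976

Baseline:
  P = 143
  G = 105 + 4·143 = 677
  J = 172 + 4·677 = 2880
Policy B (P := 204):
  P = 204
  G = 105 + 4·204 = 921
  J = 172 + 4·921 = 3856
Change in J: 3856 − 2880 = 976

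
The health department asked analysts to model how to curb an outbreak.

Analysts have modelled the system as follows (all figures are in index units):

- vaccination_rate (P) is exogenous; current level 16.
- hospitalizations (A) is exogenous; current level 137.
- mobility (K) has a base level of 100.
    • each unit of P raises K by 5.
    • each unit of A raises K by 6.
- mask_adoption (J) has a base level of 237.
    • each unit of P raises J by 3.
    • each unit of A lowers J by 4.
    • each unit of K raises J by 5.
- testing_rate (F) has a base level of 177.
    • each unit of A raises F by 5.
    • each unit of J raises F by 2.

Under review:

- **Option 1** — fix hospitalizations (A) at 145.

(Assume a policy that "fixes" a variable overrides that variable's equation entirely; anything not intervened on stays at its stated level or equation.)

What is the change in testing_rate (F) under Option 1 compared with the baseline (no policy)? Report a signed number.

Baseline:
  P = 16
  A = 137
  K = 100 + 5·16 + 6·137 = 1002
  J = 237 + 3·16 − 4·137 + 5·1002 = 4747
  F = 177 + 5·137 + 2·4747 = 10356
Option 1 (A := 145):
  P = 16
  A = 145
  K = 100 + 5·16 + 6·145 = 1050
  J = 237 + 3·16 − 4·145 + 5·1050 = 4955
  F = 177 + 5·145 + 2·4955 = 10812
Change in F: 10812 − 10356 = 456

456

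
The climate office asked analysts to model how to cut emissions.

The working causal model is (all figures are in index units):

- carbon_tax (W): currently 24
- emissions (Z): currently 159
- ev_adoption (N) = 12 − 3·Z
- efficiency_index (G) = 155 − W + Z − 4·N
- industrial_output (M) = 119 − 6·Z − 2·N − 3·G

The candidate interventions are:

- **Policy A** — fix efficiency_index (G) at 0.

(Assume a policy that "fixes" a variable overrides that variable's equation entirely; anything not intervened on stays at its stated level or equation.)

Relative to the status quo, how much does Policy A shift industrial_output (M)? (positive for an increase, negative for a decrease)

Baseline:
  W = 24
  Z = 159
  N = 12 − 3·159 = -465
  G = 155 − 24 + 159 − 4·(-465) = 2150
  M = 119 − 6·159 − 2·(-465) − 3·2150 = -6355
Policy A (G := 0):
  W = 24
  Z = 159
  N = 12 − 3·159 = -465
  G = 0
  M = 119 − 6·159 − 2·(-465) − 3·0 = 95
Change in M: 95 − (-6355) = 6450

6450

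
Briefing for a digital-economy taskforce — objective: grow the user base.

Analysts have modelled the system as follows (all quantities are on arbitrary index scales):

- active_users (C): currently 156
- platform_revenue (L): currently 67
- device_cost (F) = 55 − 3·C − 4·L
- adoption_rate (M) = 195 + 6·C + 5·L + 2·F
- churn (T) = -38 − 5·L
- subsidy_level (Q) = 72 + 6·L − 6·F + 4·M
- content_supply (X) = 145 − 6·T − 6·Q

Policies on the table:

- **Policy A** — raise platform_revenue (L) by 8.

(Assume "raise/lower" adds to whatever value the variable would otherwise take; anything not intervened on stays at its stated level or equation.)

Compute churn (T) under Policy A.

-413

Policy A (L + 8):
  L = 67 + 8 = 75
  T = -38 − 5·75 = -413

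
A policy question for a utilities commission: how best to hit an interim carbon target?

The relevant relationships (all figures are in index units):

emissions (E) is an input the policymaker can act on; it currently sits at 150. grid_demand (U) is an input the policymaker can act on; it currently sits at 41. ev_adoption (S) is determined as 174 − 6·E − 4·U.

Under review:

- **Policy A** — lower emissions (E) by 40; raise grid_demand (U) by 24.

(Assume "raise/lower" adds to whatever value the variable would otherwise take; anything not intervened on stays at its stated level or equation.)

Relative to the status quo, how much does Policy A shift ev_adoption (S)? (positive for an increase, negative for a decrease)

144

Baseline:
  E = 150
  U = 41
  S = 174 − 6·150 − 4·41 = -890
Policy A (E − 40, U + 24):
  E = 150 − 40 = 110
  U = 41 + 24 = 65
  S = 174 − 6·110 − 4·65 = -746
Change in S: -746 − (-890) = 144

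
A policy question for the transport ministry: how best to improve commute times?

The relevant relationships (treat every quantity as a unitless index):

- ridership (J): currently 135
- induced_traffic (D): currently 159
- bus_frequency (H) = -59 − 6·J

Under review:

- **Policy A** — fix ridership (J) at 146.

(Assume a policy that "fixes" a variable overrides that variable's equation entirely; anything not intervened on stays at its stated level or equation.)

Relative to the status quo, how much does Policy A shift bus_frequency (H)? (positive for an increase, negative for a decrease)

Baseline:
  J = 135
  H = -59 − 6·135 = -869
Policy A (J := 146):
  J = 146
  H = -59 − 6·146 = -935
Change in H: -935 − (-869) = -66

-66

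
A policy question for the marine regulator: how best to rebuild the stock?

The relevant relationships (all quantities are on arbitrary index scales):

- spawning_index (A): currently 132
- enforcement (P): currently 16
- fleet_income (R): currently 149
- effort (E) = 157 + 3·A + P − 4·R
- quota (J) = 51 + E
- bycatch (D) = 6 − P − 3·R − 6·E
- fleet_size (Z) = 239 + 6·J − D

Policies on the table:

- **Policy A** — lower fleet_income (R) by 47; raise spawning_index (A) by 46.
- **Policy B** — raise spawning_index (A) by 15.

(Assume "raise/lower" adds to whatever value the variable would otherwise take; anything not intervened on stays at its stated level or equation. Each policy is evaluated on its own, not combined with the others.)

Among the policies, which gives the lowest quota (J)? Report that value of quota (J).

69

Policy A (R − 47, A + 46):
  A = 132 + 46 = 178
  P = 16
  R = 149 − 47 = 102
  E = 157 + 3·178 + 16 − 4·102 = 299
  J = 51 + 299 = 350
Policy B (A + 15):
  A = 132 + 15 = 147
  P = 16
  R = 149
  E = 157 + 3·147 + 16 − 4·149 = 18
  J = 51 + 18 = 69
Comparing — Policy A: J=350, Policy B: J=69. Lowest is 69 (Policy B).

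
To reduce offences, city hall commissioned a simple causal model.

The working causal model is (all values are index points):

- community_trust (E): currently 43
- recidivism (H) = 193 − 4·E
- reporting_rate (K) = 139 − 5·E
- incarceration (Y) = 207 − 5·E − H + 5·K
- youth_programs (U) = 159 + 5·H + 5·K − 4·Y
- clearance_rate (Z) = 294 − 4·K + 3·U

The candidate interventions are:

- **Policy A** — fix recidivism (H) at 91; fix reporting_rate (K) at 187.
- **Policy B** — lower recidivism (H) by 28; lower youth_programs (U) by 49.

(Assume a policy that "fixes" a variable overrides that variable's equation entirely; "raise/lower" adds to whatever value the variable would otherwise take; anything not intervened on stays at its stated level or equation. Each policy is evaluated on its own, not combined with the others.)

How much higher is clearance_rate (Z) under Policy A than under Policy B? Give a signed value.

Policy A (H := 91, K := 187):
  E = 43
  H = 91
  K = 187
  Y = 207 − 5·43 − 91 + 5·187 = 836
  U = 159 + 5·91 + 5·187 − 4·836 = -1795
  Z = 294 − 4·187 + 3·(-1795) = -5839
Policy B (H − 28, U − 49):
  E = 43
  H = 193 − 4·43 (−28 from intervention) = -7
  K = 139 − 5·43 = -76
  Y = 207 − 5·43 − (-7) + 5·(-76) = -381
  U = 159 + 5·(-7) + 5·(-76) − 4·(-381) (−49 from intervention) = 1219
  Z = 294 − 4·(-76) + 3·1219 = 4255
Z: -5839 − 4255 = -10094

-10094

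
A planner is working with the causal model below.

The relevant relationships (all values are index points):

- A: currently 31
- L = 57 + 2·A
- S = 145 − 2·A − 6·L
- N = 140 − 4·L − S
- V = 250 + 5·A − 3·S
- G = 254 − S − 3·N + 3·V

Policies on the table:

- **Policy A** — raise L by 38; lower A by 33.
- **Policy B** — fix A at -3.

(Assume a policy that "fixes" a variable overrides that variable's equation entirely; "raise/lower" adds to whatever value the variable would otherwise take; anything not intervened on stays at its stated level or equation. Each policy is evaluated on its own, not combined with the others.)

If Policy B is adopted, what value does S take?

-155

Policy B (A := -3):
  A = -3
  L = 57 + 2·(-3) = 51
  S = 145 − 2·(-3) − 6·51 = -155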